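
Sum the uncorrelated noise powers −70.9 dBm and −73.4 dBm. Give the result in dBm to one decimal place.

−69.0 dBm

Convert to linear, add, convert back:
P₁ = 8.13×10⁻¹¹ W, P₂ = 4.57×10⁻¹¹ W
P_tot = 1.27×10⁻¹⁰ W → 10 log₁₀(P_tot / 10⁻³) = −69.0 dBm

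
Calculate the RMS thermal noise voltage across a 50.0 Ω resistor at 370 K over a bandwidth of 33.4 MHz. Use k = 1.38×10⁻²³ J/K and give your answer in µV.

V_n = √(4kTRB)
4kTRB = 4 × 1.38×10⁻²³ × 370 × 5.00×10¹ × 3.34×10⁷ = 3.41×10⁻¹¹ V²
V_n = √(3.41×10⁻¹¹) = 5.84×10⁻⁶ V = 5.84 µV

5.84 µV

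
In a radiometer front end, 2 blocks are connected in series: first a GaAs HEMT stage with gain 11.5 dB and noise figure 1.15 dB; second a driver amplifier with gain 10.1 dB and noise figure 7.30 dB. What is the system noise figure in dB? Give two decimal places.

2.08 dB

Convert to linear (a loss of L dB is a gain of −L dB): F_i = 10^(NF_i/10), G_i = 10^(G_i,dB/10)
  Stage 1: F_1 = 10^(1.15/10) = 1.303, G_1 = 10^(11.5/10) = 14.13
  Stage 2: F_2 = 10^(7.30/10) = 5.370, G_2 = 10^(10.1/10) = 10.23
Friis cascade:
  F = 1.303 + (5.370 − 1)/14.13 = 1.613
NF = 10 log₁₀(1.613) = 2.08 dB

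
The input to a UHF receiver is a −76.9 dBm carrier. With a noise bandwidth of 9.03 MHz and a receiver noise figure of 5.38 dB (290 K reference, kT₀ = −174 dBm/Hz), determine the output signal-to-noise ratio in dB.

22.2 dB

Noise floor: N = −174 + 10 log₁₀(B) + NF
10 log₁₀(9.03×10⁶) = 69.56 dB
N = −174 + 69.56 + 5.38 = −99.06 dBm
SNR = P_sig − N = −76.9 − (−99.06) = 22.16 dB → 22.2 dB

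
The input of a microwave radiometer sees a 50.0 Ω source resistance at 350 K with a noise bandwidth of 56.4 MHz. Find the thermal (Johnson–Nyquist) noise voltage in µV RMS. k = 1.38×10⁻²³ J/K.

7.38 µV

V_n = √(4kTRB)
4kTRB = 4 × 1.38×10⁻²³ × 350 × 5.00×10¹ × 5.64×10⁷ = 5.45×10⁻¹¹ V²
V_n = √(5.45×10⁻¹¹) = 7.38×10⁻⁶ V = 7.38 µV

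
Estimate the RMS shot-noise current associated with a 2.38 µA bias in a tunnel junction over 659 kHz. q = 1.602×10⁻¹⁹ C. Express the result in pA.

I_n = √(2qI·B)
2qI·B = 2 × 1.602×10⁻¹⁹ × 2.38×10⁻⁶ × 6.59×10⁵ = 5.03×10⁻¹⁹ A²
I_n = √(5.03×10⁻¹⁹) = 7.09×10⁻¹⁰ A = 709 pA

709 pA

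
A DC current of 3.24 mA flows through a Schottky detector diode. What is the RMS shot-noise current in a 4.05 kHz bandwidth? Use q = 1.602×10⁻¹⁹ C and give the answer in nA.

2.05 nA

I_n = √(2qI·B)
2qI·B = 2 × 1.602×10⁻¹⁹ × 3.24×10⁻³ × 4.05×10³ = 4.20×10⁻¹⁸ A²
I_n = √(4.20×10⁻¹⁸) = 2.05×10⁻⁹ A = 2.05 nA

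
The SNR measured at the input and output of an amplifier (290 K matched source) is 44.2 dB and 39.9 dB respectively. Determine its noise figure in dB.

NF (dB) = SNR_in(dB) − SNR_out(dB) when the source is at T₀
NF = 44.2 − 39.9 = 4.3 dB

4.3 dB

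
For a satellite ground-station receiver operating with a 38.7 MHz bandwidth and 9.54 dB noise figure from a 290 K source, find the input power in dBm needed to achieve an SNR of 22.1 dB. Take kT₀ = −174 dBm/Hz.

Sensitivity = −174 + 10 log₁₀(B) + NF + SNR_min
= −174 + 75.88 + 9.54 + 22.1
= −66.48 dBm → −66.5 dBm

−66.5 dBm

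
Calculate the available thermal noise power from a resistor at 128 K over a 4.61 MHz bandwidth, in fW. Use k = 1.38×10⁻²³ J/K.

8.14 fW

P_n = kTB = 1.38×10⁻²³ × 128 × 4.61×10⁶ = 8.14×10⁻¹⁵ W = 8.14 fW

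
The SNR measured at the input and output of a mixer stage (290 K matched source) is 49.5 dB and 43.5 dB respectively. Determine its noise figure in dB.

NF (dB) = SNR_in(dB) − SNR_out(dB) when the source is at T₀
NF = 49.5 − 43.5 = 6.0 dB

6.0 dB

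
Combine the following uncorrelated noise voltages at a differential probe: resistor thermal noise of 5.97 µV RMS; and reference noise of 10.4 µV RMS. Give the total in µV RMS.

12.0 µV

Uncorrelated sources add in power (mean-square): V_tot = √(ΣV_i²)
V_tot = √[(5.97×10⁻⁶)² + (1.04×10⁻⁵)²] = 1.20×10⁻⁵ V = 12.0 µV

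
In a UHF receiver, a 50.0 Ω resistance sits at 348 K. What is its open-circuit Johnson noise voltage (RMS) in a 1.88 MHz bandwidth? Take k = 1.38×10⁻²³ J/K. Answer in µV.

V_n = √(4kTRB)
4kTRB = 4 × 1.38×10⁻²³ × 348 × 5.00×10¹ × 1.88×10⁶ = 1.81×10⁻¹² V²
V_n = √(1.81×10⁻¹²) = 1.34×10⁻⁶ V = 1.34 µV

1.34 µV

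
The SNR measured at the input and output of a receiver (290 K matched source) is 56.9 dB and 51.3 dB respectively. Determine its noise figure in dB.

5.6 dB

NF (dB) = SNR_in(dB) − SNR_out(dB) when the source is at T₀
NF = 56.9 − 51.3 = 5.6 dB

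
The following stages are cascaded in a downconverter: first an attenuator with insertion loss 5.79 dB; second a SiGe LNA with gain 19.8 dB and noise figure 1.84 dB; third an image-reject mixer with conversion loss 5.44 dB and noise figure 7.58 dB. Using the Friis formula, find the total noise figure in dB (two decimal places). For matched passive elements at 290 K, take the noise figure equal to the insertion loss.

7.77 dB

Convert to linear (a loss of L dB is a gain of −L dB): F_i = 10^(NF_i/10), G_i = 10^(G_i,dB/10)
  Stage 1: F_1 = 10^(5.79/10) = 3.793, G_1 = 10^(−5.79/10) = 0.2636
  Stage 2: F_2 = 10^(1.84/10) = 1.528, G_2 = 10^(19.8/10) = 95.50
  Stage 3: F_3 = 10^(7.58/10) = 5.728, G_3 = 10^(−5.44/10) = 0.2858
Friis cascade:
  F = 3.793 + (1.528 − 1)/0.2636 + (5.728 − 1)/25.18 = 5.982
NF = 10 log₁₀(5.982) = 7.77 dB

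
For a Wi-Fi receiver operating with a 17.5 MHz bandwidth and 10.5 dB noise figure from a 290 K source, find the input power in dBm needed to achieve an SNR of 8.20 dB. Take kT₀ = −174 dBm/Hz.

−82.9 dBm

Sensitivity = −174 + 10 log₁₀(B) + NF + SNR_min
= −174 + 72.43 + 10.5 + 8.20
= −82.87 dBm → −82.9 dBm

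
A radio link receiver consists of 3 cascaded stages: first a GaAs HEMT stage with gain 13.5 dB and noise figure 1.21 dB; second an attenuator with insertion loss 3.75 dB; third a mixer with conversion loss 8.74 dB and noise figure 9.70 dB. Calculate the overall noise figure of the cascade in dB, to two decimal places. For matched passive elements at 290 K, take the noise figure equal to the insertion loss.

3.55 dB

Convert to linear (a loss of L dB is a gain of −L dB): F_i = 10^(NF_i/10), G_i = 10^(G_i,dB/10)
  Stage 1: F_1 = 10^(1.21/10) = 1.321, G_1 = 10^(13.5/10) = 22.39
  Stage 2: F_2 = 10^(3.75/10) = 2.371, G_2 = 10^(−3.75/10) = 0.4217
  Stage 3: F_3 = 10^(9.70/10) = 9.333, G_3 = 10^(−8.74/10) = 0.1337
Friis cascade:
  F = 1.321 + (2.371 − 1)/22.39 + (9.333 − 1)/9.441 = 2.265
NF = 10 log₁₀(2.265) = 3.55 dB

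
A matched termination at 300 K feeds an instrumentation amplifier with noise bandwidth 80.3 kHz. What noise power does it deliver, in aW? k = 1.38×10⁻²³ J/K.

332 aW

P_n = kTB = 1.38×10⁻²³ × 300 × 8.03×10⁴ = 3.32×10⁻¹⁶ W = 332 aW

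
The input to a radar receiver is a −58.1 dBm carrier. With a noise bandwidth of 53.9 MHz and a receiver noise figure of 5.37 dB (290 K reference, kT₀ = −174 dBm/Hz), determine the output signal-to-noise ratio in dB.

Noise floor: N = −174 + 10 log₁₀(B) + NF
10 log₁₀(5.39×10⁷) = 77.32 dB
N = −174 + 77.32 + 5.37 = −91.31 dBm
SNR = P_sig − N = −58.1 − (−91.31) = 33.21 dB → 33.2 dB

33.2 dB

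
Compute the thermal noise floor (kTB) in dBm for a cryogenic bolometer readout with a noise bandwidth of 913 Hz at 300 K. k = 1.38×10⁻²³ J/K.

−144.2 dBm

P_n = kTB = 1.38×10⁻²³ × 300 × 9.13×10² = 3.78×10⁻¹⁸ W
In dBm: 10 log₁₀(3.78×10⁻¹⁸ / 10⁻³) = −144.2 dBm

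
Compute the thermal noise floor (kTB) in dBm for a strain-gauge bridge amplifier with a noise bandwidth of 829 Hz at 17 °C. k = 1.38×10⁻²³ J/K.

T = 17 °C + 273.15 = 290.15 K
P_n = kTB = 1.38×10⁻²³ × 290.15 × 8.29×10² = 3.32×10⁻¹⁸ W
In dBm: 10 log₁₀(3.32×10⁻¹⁸ / 10⁻³) = −144.8 dBm

−144.8 dBm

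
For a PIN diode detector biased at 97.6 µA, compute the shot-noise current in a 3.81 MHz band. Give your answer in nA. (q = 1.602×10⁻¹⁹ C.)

I_n = √(2qI·B)
2qI·B = 2 × 1.602×10⁻¹⁹ × 9.76×10⁻⁵ × 3.81×10⁶ = 1.19×10⁻¹⁶ A²
I_n = √(1.19×10⁻¹⁶) = 1.09×10⁻⁸ A = 10.9 nA

10.9 nA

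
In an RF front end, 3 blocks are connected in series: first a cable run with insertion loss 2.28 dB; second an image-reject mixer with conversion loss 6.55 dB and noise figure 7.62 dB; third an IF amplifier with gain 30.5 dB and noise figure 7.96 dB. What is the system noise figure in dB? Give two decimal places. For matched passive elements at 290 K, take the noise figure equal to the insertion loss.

Convert to linear (a loss of L dB is a gain of −L dB): F_i = 10^(NF_i/10), G_i = 10^(G_i,dB/10)
  Stage 1: F_1 = 10^(2.28/10) = 1.690, G_1 = 10^(−2.28/10) = 0.5916
  Stage 2: F_2 = 10^(7.62/10) = 5.781, G_2 = 10^(−6.55/10) = 0.2213
  Stage 3: F_3 = 10^(7.96/10) = 6.252, G_3 = 10^(30.5/10) = 1122
Friis cascade:
  F = 1.690 + (5.781 − 1)/0.5916 + (6.252 − 1)/0.1309 = 49.89
NF = 10 log₁₀(49.89) = 16.98 dB

16.98 dB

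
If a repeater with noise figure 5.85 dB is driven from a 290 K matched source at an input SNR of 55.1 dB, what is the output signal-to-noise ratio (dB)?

49.25 dB

By definition F = SNR_in/SNR_out, so in dB: SNR_out = SNR_in − NF
SNR_out = 55.1 − 5.85 = 49.25 dB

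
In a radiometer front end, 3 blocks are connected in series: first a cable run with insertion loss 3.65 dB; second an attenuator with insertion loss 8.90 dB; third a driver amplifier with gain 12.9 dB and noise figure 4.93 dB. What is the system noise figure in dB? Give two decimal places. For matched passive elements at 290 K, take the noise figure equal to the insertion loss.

Convert to linear (a loss of L dB is a gain of −L dB): F_i = 10^(NF_i/10), G_i = 10^(G_i,dB/10)
  Stage 1: F_1 = 10^(3.65/10) = 2.317, G_1 = 10^(−3.65/10) = 0.4315
  Stage 2: F_2 = 10^(8.90/10) = 7.762, G_2 = 10^(−8.90/10) = 0.1288
  Stage 3: F_3 = 10^(4.93/10) = 3.112, G_3 = 10^(12.9/10) = 19.50
Friis cascade:
  F = 2.317 + (7.762 − 1)/0.4315 + (3.112 − 1)/0.05559 = 55.98
NF = 10 log₁₀(55.98) = 17.48 dB

17.48 dB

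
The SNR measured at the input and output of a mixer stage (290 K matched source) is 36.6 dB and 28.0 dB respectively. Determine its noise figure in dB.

NF (dB) = SNR_in(dB) − SNR_out(dB) when the source is at T₀
NF = 36.6 − 28.0 = 8.6 dB

8.6 dB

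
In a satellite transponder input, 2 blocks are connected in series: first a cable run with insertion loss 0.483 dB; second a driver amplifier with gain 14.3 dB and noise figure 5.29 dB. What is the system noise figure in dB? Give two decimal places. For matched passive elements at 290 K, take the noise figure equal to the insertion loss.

5.77 dB

Convert to linear (a loss of L dB is a gain of −L dB): F_i = 10^(NF_i/10), G_i = 10^(G_i,dB/10)
  Stage 1: F_1 = 10^(0.483/10) = 1.118, G_1 = 10^(−0.483/10) = 0.8947
  Stage 2: F_2 = 10^(5.29/10) = 3.381, G_2 = 10^(14.3/10) = 26.92
Friis cascade:
  F = 1.118 + (3.381 − 1)/0.8947 = 3.778
NF = 10 log₁₀(3.778) = 5.77 dB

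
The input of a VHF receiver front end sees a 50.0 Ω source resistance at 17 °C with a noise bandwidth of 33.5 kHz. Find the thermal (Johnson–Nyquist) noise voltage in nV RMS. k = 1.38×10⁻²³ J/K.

T = 17 °C + 273.15 = 290.15 K
V_n = √(4kTRB)
4kTRB = 4 × 1.38×10⁻²³ × 290.15 × 5.00×10¹ × 3.35×10⁴ = 2.68×10⁻¹⁴ V²
V_n = √(2.68×10⁻¹⁴) = 1.64×10⁻⁷ V = 164 nV

164 nV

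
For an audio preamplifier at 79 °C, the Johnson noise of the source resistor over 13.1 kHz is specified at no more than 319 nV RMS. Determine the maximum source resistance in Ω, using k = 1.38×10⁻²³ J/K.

400 Ω

T = 79 °C + 273.15 = 352.15 K
Johnson–Nyquist: V_n = √(4kTRB) ⇒ R = V_n² / (4kTB)
4kTB = 4 × 1.38×10⁻²³ × 352.15 × 1.31×10⁴ = 2.55×10⁻¹⁶
R = (3.19×10⁻⁷)² / 2.55×10⁻¹⁶ = 4.00×10² Ω = 400 Ω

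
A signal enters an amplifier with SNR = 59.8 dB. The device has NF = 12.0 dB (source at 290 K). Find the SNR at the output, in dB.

47.8 dB

By definition F = SNR_in/SNR_out, so in dB: SNR_out = SNR_in − NF
SNR_out = 59.8 − 12.0 = 47.8 dB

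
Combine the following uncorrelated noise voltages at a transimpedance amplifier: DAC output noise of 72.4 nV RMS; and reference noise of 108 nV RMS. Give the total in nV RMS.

Uncorrelated sources add in power (mean-square): V_tot = √(ΣV_i²)
V_tot = √[(7.24×10⁻⁸)² + (1.08×10⁻⁷)²] = 1.30×10⁻⁷ V = 130 nV

130 nV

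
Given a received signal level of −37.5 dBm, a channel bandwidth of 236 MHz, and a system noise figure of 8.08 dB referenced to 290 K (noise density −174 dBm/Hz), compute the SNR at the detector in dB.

Noise floor: N = −174 + 10 log₁₀(B) + NF
10 log₁₀(2.36×10⁸) = 83.73 dB
N = −174 + 83.73 + 8.08 = −82.19 dBm
SNR = P_sig − N = −37.5 − (−82.19) = 44.69 dB → 44.7 dB

44.7 dB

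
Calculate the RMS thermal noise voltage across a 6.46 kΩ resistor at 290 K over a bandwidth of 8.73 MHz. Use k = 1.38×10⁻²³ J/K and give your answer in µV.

V_n = √(4kTRB)
4kTRB = 4 × 1.38×10⁻²³ × 290 × 6.46×10³ × 8.73×10⁶ = 9.03×10⁻¹⁰ V²
V_n = √(9.03×10⁻¹⁰) = 3.00×10⁻⁵ V = 30.0 µV

30.0 µV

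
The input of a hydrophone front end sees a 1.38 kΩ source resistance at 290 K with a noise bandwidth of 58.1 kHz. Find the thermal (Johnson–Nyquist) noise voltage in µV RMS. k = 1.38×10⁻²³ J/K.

1.13 µV

V_n = √(4kTRB)
4kTRB = 4 × 1.38×10⁻²³ × 290 × 1.38×10³ × 5.81×10⁴ = 1.28×10⁻¹² V²
V_n = √(1.28×10⁻¹²) = 1.13×10⁻⁶ V = 1.13 µV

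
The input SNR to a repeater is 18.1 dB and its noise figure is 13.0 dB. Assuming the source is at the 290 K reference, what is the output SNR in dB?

5.1 dB

By definition F = SNR_in/SNR_out, so in dB: SNR_out = SNR_in − NF
SNR_out = 18.1 − 13.0 = 5.1 dB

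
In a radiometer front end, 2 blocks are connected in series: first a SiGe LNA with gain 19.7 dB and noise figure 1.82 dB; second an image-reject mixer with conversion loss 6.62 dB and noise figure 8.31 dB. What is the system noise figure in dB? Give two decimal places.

Convert to linear (a loss of L dB is a gain of −L dB): F_i = 10^(NF_i/10), G_i = 10^(G_i,dB/10)
  Stage 1: F_1 = 10^(1.82/10) = 1.521, G_1 = 10^(19.7/10) = 93.33
  Stage 2: F_2 = 10^(8.31/10) = 6.776, G_2 = 10^(−6.62/10) = 0.2178
Friis cascade:
  F = 1.521 + (6.776 − 1)/93.33 = 1.582
NF = 10 log₁₀(1.582) = 1.99 dB

1.99 dB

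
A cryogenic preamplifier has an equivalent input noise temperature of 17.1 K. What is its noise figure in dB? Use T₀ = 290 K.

F = 1 + T_e/T₀ = 1 + 17.1/290 = 1.05897
NF = 10 log₁₀(1.05897) = 0.249 dB

0.249 dB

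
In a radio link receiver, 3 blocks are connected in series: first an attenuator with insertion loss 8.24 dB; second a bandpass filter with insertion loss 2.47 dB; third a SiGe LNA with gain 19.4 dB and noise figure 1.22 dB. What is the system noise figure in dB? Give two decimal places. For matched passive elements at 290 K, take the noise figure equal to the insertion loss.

11.93 dB

Convert to linear (a loss of L dB is a gain of −L dB): F_i = 10^(NF_i/10), G_i = 10^(G_i,dB/10)
  Stage 1: F_1 = 10^(8.24/10) = 6.668, G_1 = 10^(−8.24/10) = 0.1500
  Stage 2: F_2 = 10^(2.47/10) = 1.766, G_2 = 10^(−2.47/10) = 0.5662
  Stage 3: F_3 = 10^(1.22/10) = 1.324, G_3 = 10^(19.4/10) = 87.10
Friis cascade:
  F = 6.668 + (1.766 − 1)/0.1500 + (1.324 − 1)/0.08492 = 15.60
NF = 10 log₁₀(15.60) = 11.93 dB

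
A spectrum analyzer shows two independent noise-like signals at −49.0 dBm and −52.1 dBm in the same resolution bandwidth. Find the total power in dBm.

Convert to linear, add, convert back:
P₁ = 1.26×10⁻⁸ W, P₂ = 6.17×10⁻⁹ W
P_tot = 1.88×10⁻⁸ W → 10 log₁₀(P_tot / 10⁻³) = −47.3 dBm

−47.3 dBm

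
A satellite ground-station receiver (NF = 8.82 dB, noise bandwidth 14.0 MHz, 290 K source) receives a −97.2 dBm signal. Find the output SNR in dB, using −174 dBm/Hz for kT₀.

Noise floor: N = −174 + 10 log₁₀(B) + NF
10 log₁₀(1.40×10⁷) = 71.46 dB
N = −174 + 71.46 + 8.82 = −93.72 dBm
SNR = P_sig − N = −97.2 − (−93.72) = −3.48 dB → −3.5 dB

−3.5 dB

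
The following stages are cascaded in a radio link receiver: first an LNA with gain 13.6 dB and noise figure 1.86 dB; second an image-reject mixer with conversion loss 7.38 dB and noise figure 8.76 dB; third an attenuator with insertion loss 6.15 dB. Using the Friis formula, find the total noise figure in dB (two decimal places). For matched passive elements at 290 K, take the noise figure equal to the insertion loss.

4.09 dB

Convert to linear (a loss of L dB is a gain of −L dB): F_i = 10^(NF_i/10), G_i = 10^(G_i,dB/10)
  Stage 1: F_1 = 10^(1.86/10) = 1.535, G_1 = 10^(13.6/10) = 22.91
  Stage 2: F_2 = 10^(8.76/10) = 7.516, G_2 = 10^(−7.38/10) = 0.1828
  Stage 3: F_3 = 10^(6.15/10) = 4.121, G_3 = 10^(−6.15/10) = 0.2427
Friis cascade:
  F = 1.535 + (7.516 − 1)/22.91 + (4.121 − 1)/4.188 = 2.564
NF = 10 log₁₀(2.564) = 4.09 dB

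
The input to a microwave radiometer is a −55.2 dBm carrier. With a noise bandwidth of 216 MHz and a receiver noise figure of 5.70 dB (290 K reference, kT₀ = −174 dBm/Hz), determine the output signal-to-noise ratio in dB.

Noise floor: N = −174 + 10 log₁₀(B) + NF
10 log₁₀(2.16×10⁸) = 83.34 dB
N = −174 + 83.34 + 5.70 = −84.96 dBm
SNR = P_sig − N = −55.2 − (−84.96) = 29.76 dB → 29.8 dB

29.8 dB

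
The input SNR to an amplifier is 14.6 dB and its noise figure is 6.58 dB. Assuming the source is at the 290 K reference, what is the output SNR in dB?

8.02 dB

By definition F = SNR_in/SNR_out, so in dB: SNR_out = SNR_in − NF
SNR_out = 14.6 − 6.58 = 8.02 dB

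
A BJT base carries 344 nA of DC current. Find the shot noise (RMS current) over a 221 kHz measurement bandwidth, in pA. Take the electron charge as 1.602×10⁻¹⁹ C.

I_n = √(2qI·B)
2qI·B = 2 × 1.602×10⁻¹⁹ × 3.44×10⁻⁷ × 2.21×10⁵ = 2.44×10⁻²⁰ A²
I_n = √(2.44×10⁻²⁰) = 1.56×10⁻¹⁰ A = 156 pA

156 pA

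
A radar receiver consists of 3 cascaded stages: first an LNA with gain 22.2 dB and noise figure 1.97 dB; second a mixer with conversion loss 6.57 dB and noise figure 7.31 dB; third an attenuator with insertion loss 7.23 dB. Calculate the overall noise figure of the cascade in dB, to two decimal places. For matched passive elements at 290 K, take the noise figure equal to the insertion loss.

Convert to linear (a loss of L dB is a gain of −L dB): F_i = 10^(NF_i/10), G_i = 10^(G_i,dB/10)
  Stage 1: F_1 = 10^(1.97/10) = 1.574, G_1 = 10^(22.2/10) = 166.0
  Stage 2: F_2 = 10^(7.31/10) = 5.383, G_2 = 10^(−6.57/10) = 0.2203
  Stage 3: F_3 = 10^(7.23/10) = 5.284, G_3 = 10^(−7.23/10) = 0.1892
Friis cascade:
  F = 1.574 + (5.383 − 1)/166.0 + (5.284 − 1)/36.56 = 1.718
NF = 10 log₁₀(1.718) = 2.35 dB

2.35 dB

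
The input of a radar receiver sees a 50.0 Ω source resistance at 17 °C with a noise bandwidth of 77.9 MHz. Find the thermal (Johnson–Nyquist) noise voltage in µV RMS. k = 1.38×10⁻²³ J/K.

7.90 µV

T = 17 °C + 273.15 = 290.15 K
V_n = √(4kTRB)
4kTRB = 4 × 1.38×10⁻²³ × 290.15 × 5.00×10¹ × 7.79×10⁷ = 6.24×10⁻¹¹ V²
V_n = √(6.24×10⁻¹¹) = 7.90×10⁻⁶ V = 7.90 µV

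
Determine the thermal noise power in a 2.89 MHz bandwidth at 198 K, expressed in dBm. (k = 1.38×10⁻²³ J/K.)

P_n = kTB = 1.38×10⁻²³ × 198 × 2.89×10⁶ = 7.90×10⁻¹⁵ W
In dBm: 10 log₁₀(7.90×10⁻¹⁵ / 10⁻³) = −111.0 dBm

−111.0 dBm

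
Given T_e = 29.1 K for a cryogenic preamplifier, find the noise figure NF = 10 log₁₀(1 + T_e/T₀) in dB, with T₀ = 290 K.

F = 1 + T_e/T₀ = 1 + 29.1/290 = 1.10034
NF = 10 log₁₀(1.10034) = 0.415 dB

0.415 dB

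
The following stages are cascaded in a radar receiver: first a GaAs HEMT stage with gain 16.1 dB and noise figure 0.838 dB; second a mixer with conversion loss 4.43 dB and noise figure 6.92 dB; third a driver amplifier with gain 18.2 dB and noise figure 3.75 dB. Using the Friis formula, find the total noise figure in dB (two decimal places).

Convert to linear (a loss of L dB is a gain of −L dB): F_i = 10^(NF_i/10), G_i = 10^(G_i,dB/10)
  Stage 1: F_1 = 10^(0.838/10) = 1.213, G_1 = 10^(16.1/10) = 40.74
  Stage 2: F_2 = 10^(6.92/10) = 4.920, G_2 = 10^(−4.43/10) = 0.3606
  Stage 3: F_3 = 10^(3.75/10) = 2.371, G_3 = 10^(18.2/10) = 66.07
Friis cascade:
  F = 1.213 + (4.920 − 1)/40.74 + (2.371 − 1)/14.69 = 1.402
NF = 10 log₁₀(1.402) = 1.47 dB

1.47 dB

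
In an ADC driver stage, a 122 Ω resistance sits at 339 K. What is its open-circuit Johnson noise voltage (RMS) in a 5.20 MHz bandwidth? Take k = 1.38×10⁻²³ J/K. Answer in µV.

3.45 µV

V_n = √(4kTRB)
4kTRB = 4 × 1.38×10⁻²³ × 339 × 1.22×10² × 5.20×10⁶ = 1.19×10⁻¹¹ V²
V_n = √(1.19×10⁻¹¹) = 3.45×10⁻⁶ V = 3.45 µV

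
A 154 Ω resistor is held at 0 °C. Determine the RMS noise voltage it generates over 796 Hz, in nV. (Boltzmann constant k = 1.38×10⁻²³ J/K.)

43.0 nV

T = 0 °C + 273.15 = 273.15 K
V_n = √(4kTRB)
4kTRB = 4 × 1.38×10⁻²³ × 273.15 × 1.54×10² × 7.96×10² = 1.85×10⁻¹⁵ V²
V_n = √(1.85×10⁻¹⁵) = 4.30×10⁻⁸ V = 43.0 nV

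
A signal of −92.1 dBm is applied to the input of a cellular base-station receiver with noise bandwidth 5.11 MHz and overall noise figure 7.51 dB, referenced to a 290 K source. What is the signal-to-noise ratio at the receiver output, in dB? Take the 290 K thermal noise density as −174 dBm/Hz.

Noise floor: N = −174 + 10 log₁₀(B) + NF
10 log₁₀(5.11×10⁶) = 67.08 dB
N = −174 + 67.08 + 7.51 = −99.41 dBm
SNR = P_sig − N = −92.1 − (−99.41) = 7.31 dB → 7.3 dB

7.3 dB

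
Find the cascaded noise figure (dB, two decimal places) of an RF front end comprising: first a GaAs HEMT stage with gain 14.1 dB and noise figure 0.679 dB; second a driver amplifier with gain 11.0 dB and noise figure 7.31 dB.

Convert to linear (a loss of L dB is a gain of −L dB): F_i = 10^(NF_i/10), G_i = 10^(G_i,dB/10)
  Stage 1: F_1 = 10^(0.679/10) = 1.169, G_1 = 10^(14.1/10) = 25.70
  Stage 2: F_2 = 10^(7.31/10) = 5.383, G_2 = 10^(11.0/10) = 12.59
Friis cascade:
  F = 1.169 + (5.383 − 1)/25.70 = 1.340
NF = 10 log₁₀(1.340) = 1.27 dB

1.27 dB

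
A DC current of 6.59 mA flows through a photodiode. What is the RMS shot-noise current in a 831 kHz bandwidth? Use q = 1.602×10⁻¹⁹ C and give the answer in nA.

41.9 nA

I_n = √(2qI·B)
2qI·B = 2 × 1.602×10⁻¹⁹ × 6.59×10⁻³ × 8.31×10⁵ = 1.75×10⁻¹⁵ A²
I_n = √(1.75×10⁻¹⁵) = 4.19×10⁻⁸ A = 41.9 nA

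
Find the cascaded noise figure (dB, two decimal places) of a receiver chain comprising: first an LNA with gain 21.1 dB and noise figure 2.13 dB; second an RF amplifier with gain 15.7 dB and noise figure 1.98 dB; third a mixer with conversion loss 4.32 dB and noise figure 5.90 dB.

2.14 dB

Convert to linear (a loss of L dB is a gain of −L dB): F_i = 10^(NF_i/10), G_i = 10^(G_i,dB/10)
  Stage 1: F_1 = 10^(2.13/10) = 1.633, G_1 = 10^(21.1/10) = 128.8
  Stage 2: F_2 = 10^(1.98/10) = 1.578, G_2 = 10^(15.7/10) = 37.15
  Stage 3: F_3 = 10^(5.90/10) = 3.890, G_3 = 10^(−4.32/10) = 0.3698
Friis cascade:
  F = 1.633 + (1.578 − 1)/128.8 + (3.890 − 1)/4786 = 1.638
NF = 10 log₁₀(1.638) = 2.14 dB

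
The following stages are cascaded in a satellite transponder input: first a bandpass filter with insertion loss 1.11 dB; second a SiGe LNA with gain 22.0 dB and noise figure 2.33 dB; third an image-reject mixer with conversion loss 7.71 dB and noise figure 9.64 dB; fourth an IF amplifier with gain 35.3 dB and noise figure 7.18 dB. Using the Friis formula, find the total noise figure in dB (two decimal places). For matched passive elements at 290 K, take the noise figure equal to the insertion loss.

Convert to linear (a loss of L dB is a gain of −L dB): F_i = 10^(NF_i/10), G_i = 10^(G_i,dB/10)
  Stage 1: F_1 = 10^(1.11/10) = 1.291, G_1 = 10^(−1.11/10) = 0.7745
  Stage 2: F_2 = 10^(2.33/10) = 1.710, G_2 = 10^(22.0/10) = 158.5
  Stage 3: F_3 = 10^(9.64/10) = 9.204, G_3 = 10^(−7.71/10) = 0.1694
  Stage 4: F_4 = 10^(7.18/10) = 5.224, G_4 = 10^(35.3/10) = 3388
Friis cascade:
  F = 1.291 + (1.710 − 1)/0.7745 + (9.204 − 1)/122.7 + (5.224 − 1)/20.80 = 2.478
NF = 10 log₁₀(2.478) = 3.94 dB

3.94 dB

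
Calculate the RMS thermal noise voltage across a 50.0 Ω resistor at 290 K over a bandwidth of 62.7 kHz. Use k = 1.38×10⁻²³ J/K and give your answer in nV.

224 nV

V_n = √(4kTRB)
4kTRB = 4 × 1.38×10⁻²³ × 290 × 5.00×10¹ × 6.27×10⁴ = 5.02×10⁻¹⁴ V²
V_n = √(5.02×10⁻¹⁴) = 2.24×10⁻⁷ V = 224 nV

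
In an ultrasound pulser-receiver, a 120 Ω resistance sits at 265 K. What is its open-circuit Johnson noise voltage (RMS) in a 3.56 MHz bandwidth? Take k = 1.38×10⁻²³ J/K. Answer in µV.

2.50 µV

V_n = √(4kTRB)
4kTRB = 4 × 1.38×10⁻²³ × 265 × 1.20×10² × 3.56×10⁶ = 6.25×10⁻¹² V²
V_n = √(6.25×10⁻¹²) = 2.50×10⁻⁶ V = 2.50 µV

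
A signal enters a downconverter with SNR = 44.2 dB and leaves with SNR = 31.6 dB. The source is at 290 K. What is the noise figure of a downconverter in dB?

NF (dB) = SNR_in(dB) − SNR_out(dB) when the source is at T₀
NF = 44.2 − 31.6 = 12.6 dB

12.6 dB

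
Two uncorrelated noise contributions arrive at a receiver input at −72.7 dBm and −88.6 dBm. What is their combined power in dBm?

−72.6 dBm

Convert to linear, add, convert back:
P₁ = 5.37×10⁻¹¹ W, P₂ = 1.38×10⁻¹² W
P_tot = 5.51×10⁻¹¹ W → 10 log₁₀(P_tot / 10⁻³) = −72.6 dBm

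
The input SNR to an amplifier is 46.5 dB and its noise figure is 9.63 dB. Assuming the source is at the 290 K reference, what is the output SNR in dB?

36.87 dB

By definition F = SNR_in/SNR_out, so in dB: SNR_out = SNR_in − NF
SNR_out = 46.5 − 9.63 = 36.87 dB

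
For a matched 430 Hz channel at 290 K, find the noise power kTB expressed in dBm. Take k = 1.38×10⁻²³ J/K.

P_n = kTB = 1.38×10⁻²³ × 290 × 4.30×10² = 1.72×10⁻¹⁸ W
In dBm: 10 log₁₀(1.72×10⁻¹⁸ / 10⁻³) = −147.6 dBm

−147.6 dBm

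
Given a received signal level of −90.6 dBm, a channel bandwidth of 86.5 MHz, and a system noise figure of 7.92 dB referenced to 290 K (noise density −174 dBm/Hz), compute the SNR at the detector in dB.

Noise floor: N = −174 + 10 log₁₀(B) + NF
10 log₁₀(8.65×10⁷) = 79.37 dB
N = −174 + 79.37 + 7.92 = −86.71 dBm
SNR = P_sig − N = −90.6 − (−86.71) = −3.89 dB → −3.9 dB

−3.9 dB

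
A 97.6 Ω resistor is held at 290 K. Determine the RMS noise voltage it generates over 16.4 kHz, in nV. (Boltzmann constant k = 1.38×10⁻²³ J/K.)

160 nV

V_n = √(4kTRB)
4kTRB = 4 × 1.38×10⁻²³ × 290 × 9.76×10¹ × 1.64×10⁴ = 2.56×10⁻¹⁴ V²
V_n = √(2.56×10⁻¹⁴) = 1.60×10⁻⁷ V = 160 nV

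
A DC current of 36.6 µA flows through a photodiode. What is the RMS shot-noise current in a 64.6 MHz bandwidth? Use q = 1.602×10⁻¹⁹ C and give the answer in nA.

I_n = √(2qI·B)
2qI·B = 2 × 1.602×10⁻¹⁹ × 3.66×10⁻⁵ × 6.46×10⁷ = 7.58×10⁻¹⁶ A²
I_n = √(7.58×10⁻¹⁶) = 2.75×10⁻⁸ A = 27.5 nA

27.5 nA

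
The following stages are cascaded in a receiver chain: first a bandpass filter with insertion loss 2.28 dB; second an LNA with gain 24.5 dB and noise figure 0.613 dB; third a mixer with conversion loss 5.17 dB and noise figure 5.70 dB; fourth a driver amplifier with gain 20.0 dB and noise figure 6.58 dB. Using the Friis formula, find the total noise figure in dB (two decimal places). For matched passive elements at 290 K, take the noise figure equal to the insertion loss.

3.08 dB

Convert to linear (a loss of L dB is a gain of −L dB): F_i = 10^(NF_i/10), G_i = 10^(G_i,dB/10)
  Stage 1: F_1 = 10^(2.28/10) = 1.690, G_1 = 10^(−2.28/10) = 0.5916
  Stage 2: F_2 = 10^(0.613/10) = 1.152, G_2 = 10^(24.5/10) = 281.8
  Stage 3: F_3 = 10^(5.70/10) = 3.715, G_3 = 10^(−5.17/10) = 0.3041
  Stage 4: F_4 = 10^(6.58/10) = 4.550, G_4 = 10^(20.0/10) = 100.0
Friis cascade:
  F = 1.690 + (1.152 − 1)/0.5916 + (3.715 − 1)/166.7 + (4.550 − 1)/50.70 = 2.033
NF = 10 log₁₀(2.033) = 3.08 dB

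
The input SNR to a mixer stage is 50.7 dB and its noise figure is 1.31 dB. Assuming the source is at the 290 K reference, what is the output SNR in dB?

By definition F = SNR_in/SNR_out, so in dB: SNR_out = SNR_in − NF
SNR_out = 50.7 − 1.31 = 49.39 dB

49.39 dB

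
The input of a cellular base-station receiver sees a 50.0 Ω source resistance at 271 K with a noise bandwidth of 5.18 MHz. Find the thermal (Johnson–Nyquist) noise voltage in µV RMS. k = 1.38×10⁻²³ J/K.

V_n = √(4kTRB)
4kTRB = 4 × 1.38×10⁻²³ × 271 × 5.00×10¹ × 5.18×10⁶ = 3.87×10⁻¹² V²
V_n = √(3.87×10⁻¹²) = 1.97×10⁻⁶ V = 1.97 µV

1.97 µV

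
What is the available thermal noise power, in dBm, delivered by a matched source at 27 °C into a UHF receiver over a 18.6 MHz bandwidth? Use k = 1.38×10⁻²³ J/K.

T = 27 °C + 273.15 = 300.15 K
P_n = kTB = 1.38×10⁻²³ × 300.15 × 1.86×10⁷ = 7.70×10⁻¹⁴ W
In dBm: 10 log₁₀(7.70×10⁻¹⁴ / 10⁻³) = −101.1 dBm

−101.1 dBm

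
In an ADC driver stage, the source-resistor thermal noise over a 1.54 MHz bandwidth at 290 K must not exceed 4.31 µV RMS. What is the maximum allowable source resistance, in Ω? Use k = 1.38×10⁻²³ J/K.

754 Ω

Johnson–Nyquist: V_n = √(4kTRB) ⇒ R = V_n² / (4kTB)
4kTB = 4 × 1.38×10⁻²³ × 290 × 1.54×10⁶ = 2.47×10⁻¹⁴
R = (4.31×10⁻⁶)² / 2.47×10⁻¹⁴ = 7.54×10² Ω = 754 Ω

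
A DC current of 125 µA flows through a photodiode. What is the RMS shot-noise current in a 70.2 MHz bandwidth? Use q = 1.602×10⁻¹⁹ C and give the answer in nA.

53.0 nA

I_n = √(2qI·B)
2qI·B = 2 × 1.602×10⁻¹⁹ × 1.25×10⁻⁴ × 7.02×10⁷ = 2.81×10⁻¹⁵ A²
I_n = √(2.81×10⁻¹⁵) = 5.30×10⁻⁸ A = 53.0 nA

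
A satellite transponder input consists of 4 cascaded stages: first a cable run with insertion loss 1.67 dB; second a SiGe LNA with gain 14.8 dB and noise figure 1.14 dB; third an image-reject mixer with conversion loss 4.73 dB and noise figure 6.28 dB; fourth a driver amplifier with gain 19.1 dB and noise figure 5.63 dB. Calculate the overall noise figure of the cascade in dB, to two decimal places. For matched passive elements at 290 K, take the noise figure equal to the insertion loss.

3.89 dB

Convert to linear (a loss of L dB is a gain of −L dB): F_i = 10^(NF_i/10), G_i = 10^(G_i,dB/10)
  Stage 1: F_1 = 10^(1.67/10) = 1.469, G_1 = 10^(−1.67/10) = 0.6808
  Stage 2: F_2 = 10^(1.14/10) = 1.300, G_2 = 10^(14.8/10) = 30.20
  Stage 3: F_3 = 10^(6.28/10) = 4.246, G_3 = 10^(−4.73/10) = 0.3365
  Stage 4: F_4 = 10^(5.63/10) = 3.656, G_4 = 10^(19.1/10) = 81.28
Friis cascade:
  F = 1.469 + (1.300 − 1)/0.6808 + (4.246 − 1)/20.56 + (3.656 − 1)/6.918 = 2.452
NF = 10 log₁₀(2.452) = 3.89 dB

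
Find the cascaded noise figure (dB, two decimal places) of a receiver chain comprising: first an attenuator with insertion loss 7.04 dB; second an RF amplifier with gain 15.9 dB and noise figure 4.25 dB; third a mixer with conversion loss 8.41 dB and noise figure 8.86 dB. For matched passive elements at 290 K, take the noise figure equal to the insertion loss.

11.56 dB

Convert to linear (a loss of L dB is a gain of −L dB): F_i = 10^(NF_i/10), G_i = 10^(G_i,dB/10)
  Stage 1: F_1 = 10^(7.04/10) = 5.058, G_1 = 10^(−7.04/10) = 0.1977
  Stage 2: F_2 = 10^(4.25/10) = 2.661, G_2 = 10^(15.9/10) = 38.90
  Stage 3: F_3 = 10^(8.86/10) = 7.691, G_3 = 10^(−8.41/10) = 0.1442
Friis cascade:
  F = 5.058 + (2.661 − 1)/0.1977 + (7.691 − 1)/7.691 = 14.33
NF = 10 log₁₀(14.33) = 11.56 dB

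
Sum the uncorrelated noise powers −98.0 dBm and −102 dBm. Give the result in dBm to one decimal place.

−96.5 dBm

Convert to linear, add, convert back:
P₁ = 1.58×10⁻¹³ W, P₂ = 6.31×10⁻¹⁴ W
P_tot = 2.22×10⁻¹³ W → 10 log₁₀(P_tot / 10⁻³) = −96.5 dBm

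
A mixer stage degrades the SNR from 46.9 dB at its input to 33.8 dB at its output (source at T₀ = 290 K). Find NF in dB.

13.1 dB

NF (dB) = SNR_in(dB) − SNR_out(dB) when the source is at T₀
NF = 46.9 − 33.8 = 13.1 dB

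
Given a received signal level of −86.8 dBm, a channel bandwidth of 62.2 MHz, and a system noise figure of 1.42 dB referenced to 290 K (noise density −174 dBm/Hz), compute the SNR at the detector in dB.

7.8 dB

Noise floor: N = −174 + 10 log₁₀(B) + NF
10 log₁₀(6.22×10⁷) = 77.94 dB
N = −174 + 77.94 + 1.42 = −94.64 dBm
SNR = P_sig − N = −86.8 − (−94.64) = 7.84 dB → 7.8 dB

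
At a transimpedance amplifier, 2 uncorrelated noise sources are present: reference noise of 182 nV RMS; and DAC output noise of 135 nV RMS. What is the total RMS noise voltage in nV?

Uncorrelated sources add in power (mean-square): V_tot = √(ΣV_i²)
V_tot = √[(1.82×10⁻⁷)² + (1.35×10⁻⁷)²] = 2.27×10⁻⁷ V = 227 nV

227 nV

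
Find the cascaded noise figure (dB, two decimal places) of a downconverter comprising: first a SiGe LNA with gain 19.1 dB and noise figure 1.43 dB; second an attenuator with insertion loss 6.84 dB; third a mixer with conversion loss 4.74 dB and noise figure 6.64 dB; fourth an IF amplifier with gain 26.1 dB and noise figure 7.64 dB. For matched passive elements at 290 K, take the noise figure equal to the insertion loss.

3.98 dB

Convert to linear (a loss of L dB is a gain of −L dB): F_i = 10^(NF_i/10), G_i = 10^(G_i,dB/10)
  Stage 1: F_1 = 10^(1.43/10) = 1.390, G_1 = 10^(19.1/10) = 81.28
  Stage 2: F_2 = 10^(6.84/10) = 4.831, G_2 = 10^(−6.84/10) = 0.2070
  Stage 3: F_3 = 10^(6.64/10) = 4.613, G_3 = 10^(−4.74/10) = 0.3357
  Stage 4: F_4 = 10^(7.64/10) = 5.808, G_4 = 10^(26.1/10) = 407.4
Friis cascade:
  F = 1.390 + (4.831 − 1)/81.28 + (4.613 − 1)/16.83 + (5.808 − 1)/5.649 = 2.503
NF = 10 log₁₀(2.503) = 3.98 dB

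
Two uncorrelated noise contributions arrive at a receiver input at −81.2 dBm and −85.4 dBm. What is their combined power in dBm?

Convert to linear, add, convert back:
P₁ = 7.59×10⁻¹² W, P₂ = 2.88×10⁻¹² W
P_tot = 1.05×10⁻¹¹ W → 10 log₁₀(P_tot / 10⁻³) = −79.8 dBm

−79.8 dBm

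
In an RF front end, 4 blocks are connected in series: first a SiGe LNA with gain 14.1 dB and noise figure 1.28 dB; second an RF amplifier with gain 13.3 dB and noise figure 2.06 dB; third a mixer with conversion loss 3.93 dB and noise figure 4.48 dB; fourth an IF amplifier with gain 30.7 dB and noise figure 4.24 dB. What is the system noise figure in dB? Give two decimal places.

1.39 dB

Convert to linear (a loss of L dB is a gain of −L dB): F_i = 10^(NF_i/10), G_i = 10^(G_i,dB/10)
  Stage 1: F_1 = 10^(1.28/10) = 1.343, G_1 = 10^(14.1/10) = 25.70
  Stage 2: F_2 = 10^(2.06/10) = 1.607, G_2 = 10^(13.3/10) = 21.38
  Stage 3: F_3 = 10^(4.48/10) = 2.805, G_3 = 10^(−3.93/10) = 0.4046
  Stage 4: F_4 = 10^(4.24/10) = 2.655, G_4 = 10^(30.7/10) = 1175
Friis cascade:
  F = 1.343 + (1.607 − 1)/25.70 + (2.805 − 1)/549.5 + (2.655 − 1)/222.3 = 1.377
NF = 10 log₁₀(1.377) = 1.39 dB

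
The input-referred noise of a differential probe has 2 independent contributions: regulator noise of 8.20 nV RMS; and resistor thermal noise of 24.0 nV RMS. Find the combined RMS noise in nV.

Uncorrelated sources add in power (mean-square): V_tot = √(ΣV_i²)
V_tot = √[(8.20×10⁻⁹)² + (2.40×10⁻⁸)²] = 2.54×10⁻⁸ V = 25.4 nV

25.4 nV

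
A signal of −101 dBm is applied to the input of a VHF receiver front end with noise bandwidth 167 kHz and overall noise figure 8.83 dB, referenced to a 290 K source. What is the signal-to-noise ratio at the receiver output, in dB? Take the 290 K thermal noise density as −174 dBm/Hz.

Noise floor: N = −174 + 10 log₁₀(B) + NF
10 log₁₀(1.67×10⁵) = 52.23 dB
N = −174 + 52.23 + 8.83 = −112.94 dBm
SNR = P_sig − N = −101 − (−112.94) = 11.94 dB → 11.9 dB

11.9 dB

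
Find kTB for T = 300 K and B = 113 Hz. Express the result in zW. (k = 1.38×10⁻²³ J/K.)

468 zW

P_n = kTB = 1.38×10⁻²³ × 300 × 1.13×10² = 4.68×10⁻¹⁹ W = 468 zW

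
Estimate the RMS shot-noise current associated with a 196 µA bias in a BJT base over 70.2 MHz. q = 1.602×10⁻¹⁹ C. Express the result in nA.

66.4 nA

I_n = √(2qI·B)
2qI·B = 2 × 1.602×10⁻¹⁹ × 1.96×10⁻⁴ × 7.02×10⁷ = 4.41×10⁻¹⁵ A²
I_n = √(4.41×10⁻¹⁵) = 6.64×10⁻⁸ A = 66.4 nA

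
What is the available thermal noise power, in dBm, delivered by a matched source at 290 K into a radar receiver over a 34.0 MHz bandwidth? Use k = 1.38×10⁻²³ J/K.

P_n = kTB = 1.38×10⁻²³ × 290 × 3.40×10⁷ = 1.36×10⁻¹³ W
In dBm: 10 log₁₀(1.36×10⁻¹³ / 10⁻³) = −98.7 dBm

−98.7 dBm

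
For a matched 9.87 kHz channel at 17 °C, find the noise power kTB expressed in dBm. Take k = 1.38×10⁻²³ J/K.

T = 17 °C + 273.15 = 290.15 K
P_n = kTB = 1.38×10⁻²³ × 290.15 × 9.87×10³ = 3.95×10⁻¹⁷ W
In dBm: 10 log₁₀(3.95×10⁻¹⁷ / 10⁻³) = −134.0 dBm

−134.0 dBm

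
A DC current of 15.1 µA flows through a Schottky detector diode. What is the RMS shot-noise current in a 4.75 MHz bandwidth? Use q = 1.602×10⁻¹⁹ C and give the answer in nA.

4.79 nA

I_n = √(2qI·B)
2qI·B = 2 × 1.602×10⁻¹⁹ × 1.51×10⁻⁵ × 4.75×10⁶ = 2.30×10⁻¹⁷ A²
I_n = √(2.30×10⁻¹⁷) = 4.79×10⁻⁹ A = 4.79 nA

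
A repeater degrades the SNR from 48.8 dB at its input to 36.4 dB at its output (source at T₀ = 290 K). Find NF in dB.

NF (dB) = SNR_in(dB) − SNR_out(dB) when the source is at T₀
NF = 48.8 − 36.4 = 12.4 dB

12.4 dB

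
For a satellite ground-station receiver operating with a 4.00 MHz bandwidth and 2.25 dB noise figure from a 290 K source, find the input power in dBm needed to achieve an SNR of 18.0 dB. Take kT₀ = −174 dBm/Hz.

Sensitivity = −174 + 10 log₁₀(B) + NF + SNR_min
= −174 + 66.02 + 2.25 + 18.0
= −87.73 dBm → −87.7 dBm

−87.7 dBm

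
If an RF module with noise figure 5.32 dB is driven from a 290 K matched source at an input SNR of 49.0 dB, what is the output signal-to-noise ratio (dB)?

By definition F = SNR_in/SNR_out, so in dB: SNR_out = SNR_in − NF
SNR_out = 49.0 − 5.32 = 43.68 dB

43.68 dB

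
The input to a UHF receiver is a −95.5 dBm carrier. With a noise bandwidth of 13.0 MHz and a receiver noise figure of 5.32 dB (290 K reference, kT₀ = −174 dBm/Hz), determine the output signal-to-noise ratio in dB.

2.0 dB

Noise floor: N = −174 + 10 log₁₀(B) + NF
10 log₁₀(1.30×10⁷) = 71.14 dB
N = −174 + 71.14 + 5.32 = −97.54 dBm
SNR = P_sig − N = −95.5 − (−97.54) = 2.04 dB → 2.0 dB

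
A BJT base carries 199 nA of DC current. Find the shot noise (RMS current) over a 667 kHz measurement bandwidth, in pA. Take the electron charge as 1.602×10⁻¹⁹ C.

206 pA

I_n = √(2qI·B)
2qI·B = 2 × 1.602×10⁻¹⁹ × 1.99×10⁻⁷ × 6.67×10⁵ = 4.25×10⁻²⁰ A²
I_n = √(4.25×10⁻²⁰) = 2.06×10⁻¹⁰ A = 206 pA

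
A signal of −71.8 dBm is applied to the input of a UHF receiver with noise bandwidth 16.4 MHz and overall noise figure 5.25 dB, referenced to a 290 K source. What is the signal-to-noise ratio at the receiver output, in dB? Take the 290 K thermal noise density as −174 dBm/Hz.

Noise floor: N = −174 + 10 log₁₀(B) + NF
10 log₁₀(1.64×10⁷) = 72.15 dB
N = −174 + 72.15 + 5.25 = −96.60 dBm
SNR = P_sig − N = −71.8 − (−96.60) = 24.80 dB → 24.8 dB

24.8 dB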